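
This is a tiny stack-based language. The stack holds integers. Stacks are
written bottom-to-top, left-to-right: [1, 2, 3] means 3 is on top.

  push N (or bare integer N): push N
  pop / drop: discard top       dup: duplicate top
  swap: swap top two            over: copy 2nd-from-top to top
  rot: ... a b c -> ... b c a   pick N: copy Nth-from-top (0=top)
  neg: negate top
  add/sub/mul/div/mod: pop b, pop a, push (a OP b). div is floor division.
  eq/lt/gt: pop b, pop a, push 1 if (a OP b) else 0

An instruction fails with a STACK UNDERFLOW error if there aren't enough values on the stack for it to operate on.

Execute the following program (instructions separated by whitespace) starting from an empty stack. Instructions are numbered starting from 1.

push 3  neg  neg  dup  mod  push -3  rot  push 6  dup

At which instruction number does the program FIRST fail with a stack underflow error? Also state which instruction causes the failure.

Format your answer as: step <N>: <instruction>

Step 1 ('push 3'): stack = [3], depth = 1
Step 2 ('neg'): stack = [-3], depth = 1
Step 3 ('neg'): stack = [3], depth = 1
Step 4 ('dup'): stack = [3, 3], depth = 2
Step 5 ('mod'): stack = [0], depth = 1
Step 6 ('push -3'): stack = [0, -3], depth = 2
Step 7 ('rot'): needs 3 value(s) but depth is 2 — STACK UNDERFLOW

Answer: step 7: rot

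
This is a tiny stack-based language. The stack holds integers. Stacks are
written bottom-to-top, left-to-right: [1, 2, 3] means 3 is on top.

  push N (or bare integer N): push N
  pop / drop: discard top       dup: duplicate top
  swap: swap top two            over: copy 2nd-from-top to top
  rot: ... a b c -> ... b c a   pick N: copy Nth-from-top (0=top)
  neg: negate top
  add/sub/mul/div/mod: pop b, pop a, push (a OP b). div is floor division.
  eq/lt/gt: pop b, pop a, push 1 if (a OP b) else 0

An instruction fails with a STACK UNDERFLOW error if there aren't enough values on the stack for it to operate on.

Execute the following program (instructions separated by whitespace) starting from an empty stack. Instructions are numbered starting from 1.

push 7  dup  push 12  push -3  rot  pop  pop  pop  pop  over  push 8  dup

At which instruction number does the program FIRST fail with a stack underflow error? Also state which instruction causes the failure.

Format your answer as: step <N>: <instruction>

Answer: step 10: over

Derivation:
Step 1 ('push 7'): stack = [7], depth = 1
Step 2 ('dup'): stack = [7, 7], depth = 2
Step 3 ('push 12'): stack = [7, 7, 12], depth = 3
Step 4 ('push -3'): stack = [7, 7, 12, -3], depth = 4
Step 5 ('rot'): stack = [7, 12, -3, 7], depth = 4
Step 6 ('pop'): stack = [7, 12, -3], depth = 3
Step 7 ('pop'): stack = [7, 12], depth = 2
Step 8 ('pop'): stack = [7], depth = 1
Step 9 ('pop'): stack = [], depth = 0
Step 10 ('over'): needs 2 value(s) but depth is 0 — STACK UNDERFLOW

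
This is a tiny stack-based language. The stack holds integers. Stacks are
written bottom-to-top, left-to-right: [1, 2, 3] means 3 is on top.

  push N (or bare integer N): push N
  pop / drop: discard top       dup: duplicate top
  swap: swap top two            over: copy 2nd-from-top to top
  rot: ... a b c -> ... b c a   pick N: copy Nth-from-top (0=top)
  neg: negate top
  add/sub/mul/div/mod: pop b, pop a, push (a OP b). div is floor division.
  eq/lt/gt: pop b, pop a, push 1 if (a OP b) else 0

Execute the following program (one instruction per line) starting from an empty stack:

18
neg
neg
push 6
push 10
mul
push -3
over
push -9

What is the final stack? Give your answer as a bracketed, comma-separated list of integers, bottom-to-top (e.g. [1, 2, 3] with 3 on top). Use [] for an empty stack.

After 'push 18': [18]
After 'neg': [-18]
After 'neg': [18]
After 'push 6': [18, 6]
After 'push 10': [18, 6, 10]
After 'mul': [18, 60]
After 'push -3': [18, 60, -3]
After 'over': [18, 60, -3, 60]
After 'push -9': [18, 60, -3, 60, -9]

Answer: [18, 60, -3, 60, -9]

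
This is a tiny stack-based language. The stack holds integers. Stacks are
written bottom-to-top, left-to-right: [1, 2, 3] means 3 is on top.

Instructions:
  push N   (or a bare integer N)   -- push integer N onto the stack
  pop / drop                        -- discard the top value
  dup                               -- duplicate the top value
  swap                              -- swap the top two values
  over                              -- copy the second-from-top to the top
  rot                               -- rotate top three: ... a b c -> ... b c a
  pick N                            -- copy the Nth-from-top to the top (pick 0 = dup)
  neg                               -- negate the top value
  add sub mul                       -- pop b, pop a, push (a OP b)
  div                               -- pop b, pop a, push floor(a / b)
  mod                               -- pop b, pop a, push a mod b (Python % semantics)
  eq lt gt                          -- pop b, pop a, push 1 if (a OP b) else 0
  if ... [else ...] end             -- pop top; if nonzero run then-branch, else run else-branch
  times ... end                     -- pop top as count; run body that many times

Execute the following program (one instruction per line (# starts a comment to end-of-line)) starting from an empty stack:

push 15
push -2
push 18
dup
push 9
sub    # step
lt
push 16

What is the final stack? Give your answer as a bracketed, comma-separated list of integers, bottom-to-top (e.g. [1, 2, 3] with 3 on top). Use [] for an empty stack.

Answer: [15, -2, 0, 16]

Derivation:
After 'push 15': [15]
After 'push -2': [15, -2]
After 'push 18': [15, -2, 18]
After 'dup': [15, -2, 18, 18]
After 'push 9': [15, -2, 18, 18, 9]
After 'sub': [15, -2, 18, 9]
After 'lt': [15, -2, 0]
After 'push 16': [15, -2, 0, 16]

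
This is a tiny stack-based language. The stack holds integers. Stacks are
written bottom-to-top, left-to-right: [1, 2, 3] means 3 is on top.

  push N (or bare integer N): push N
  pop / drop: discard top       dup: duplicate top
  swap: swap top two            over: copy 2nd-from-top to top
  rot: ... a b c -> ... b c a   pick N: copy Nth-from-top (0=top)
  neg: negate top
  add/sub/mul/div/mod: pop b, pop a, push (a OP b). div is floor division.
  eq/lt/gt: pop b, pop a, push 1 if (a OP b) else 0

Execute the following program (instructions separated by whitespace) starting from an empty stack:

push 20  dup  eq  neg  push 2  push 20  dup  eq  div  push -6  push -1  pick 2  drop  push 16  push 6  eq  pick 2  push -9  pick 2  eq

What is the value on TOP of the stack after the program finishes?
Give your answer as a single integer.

Answer: 0

Derivation:
After 'push 20': [20]
After 'dup': [20, 20]
After 'eq': [1]
After 'neg': [-1]
After 'push 2': [-1, 2]
After 'push 20': [-1, 2, 20]
After 'dup': [-1, 2, 20, 20]
After 'eq': [-1, 2, 1]
After 'div': [-1, 2]
After 'push -6': [-1, 2, -6]
After 'push -1': [-1, 2, -6, -1]
After 'pick 2': [-1, 2, -6, -1, 2]
After 'drop': [-1, 2, -6, -1]
After 'push 16': [-1, 2, -6, -1, 16]
After 'push 6': [-1, 2, -6, -1, 16, 6]
After 'eq': [-1, 2, -6, -1, 0]
After 'pick 2': [-1, 2, -6, -1, 0, -6]
After 'push -9': [-1, 2, -6, -1, 0, -6, -9]
After 'pick 2': [-1, 2, -6, -1, 0, -6, -9, 0]
After 'eq': [-1, 2, -6, -1, 0, -6, 0]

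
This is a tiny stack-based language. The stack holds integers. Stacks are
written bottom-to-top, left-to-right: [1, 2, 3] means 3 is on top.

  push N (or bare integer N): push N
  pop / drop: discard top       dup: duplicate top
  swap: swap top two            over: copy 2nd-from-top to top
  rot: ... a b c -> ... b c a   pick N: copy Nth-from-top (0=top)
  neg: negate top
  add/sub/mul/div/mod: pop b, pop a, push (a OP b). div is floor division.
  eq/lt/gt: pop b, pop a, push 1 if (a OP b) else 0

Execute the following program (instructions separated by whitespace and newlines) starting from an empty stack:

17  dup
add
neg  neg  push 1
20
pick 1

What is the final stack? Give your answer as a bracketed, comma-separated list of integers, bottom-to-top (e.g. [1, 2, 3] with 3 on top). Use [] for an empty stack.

Answer: [34, 1, 20, 1]

Derivation:
After 'push 17': [17]
After 'dup': [17, 17]
After 'add': [34]
After 'neg': [-34]
After 'neg': [34]
After 'push 1': [34, 1]
After 'push 20': [34, 1, 20]
After 'pick 1': [34, 1, 20, 1]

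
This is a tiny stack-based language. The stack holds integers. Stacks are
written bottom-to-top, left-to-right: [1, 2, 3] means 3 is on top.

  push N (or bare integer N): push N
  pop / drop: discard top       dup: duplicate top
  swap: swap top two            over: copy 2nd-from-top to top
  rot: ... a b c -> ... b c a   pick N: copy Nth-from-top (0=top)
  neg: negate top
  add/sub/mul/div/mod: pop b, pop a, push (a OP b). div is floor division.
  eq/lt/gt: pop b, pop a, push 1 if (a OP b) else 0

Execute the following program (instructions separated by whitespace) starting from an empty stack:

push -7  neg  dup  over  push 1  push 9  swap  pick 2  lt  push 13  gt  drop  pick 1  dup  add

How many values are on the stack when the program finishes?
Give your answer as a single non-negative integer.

After 'push -7': stack = [-7] (depth 1)
After 'neg': stack = [7] (depth 1)
After 'dup': stack = [7, 7] (depth 2)
After 'over': stack = [7, 7, 7] (depth 3)
After 'push 1': stack = [7, 7, 7, 1] (depth 4)
After 'push 9': stack = [7, 7, 7, 1, 9] (depth 5)
After 'swap': stack = [7, 7, 7, 9, 1] (depth 5)
After 'pick 2': stack = [7, 7, 7, 9, 1, 7] (depth 6)
After 'lt': stack = [7, 7, 7, 9, 1] (depth 5)
After 'push 13': stack = [7, 7, 7, 9, 1, 13] (depth 6)
After 'gt': stack = [7, 7, 7, 9, 0] (depth 5)
After 'drop': stack = [7, 7, 7, 9] (depth 4)
After 'pick 1': stack = [7, 7, 7, 9, 7] (depth 5)
After 'dup': stack = [7, 7, 7, 9, 7, 7] (depth 6)
After 'add': stack = [7, 7, 7, 9, 14] (depth 5)

Answer: 5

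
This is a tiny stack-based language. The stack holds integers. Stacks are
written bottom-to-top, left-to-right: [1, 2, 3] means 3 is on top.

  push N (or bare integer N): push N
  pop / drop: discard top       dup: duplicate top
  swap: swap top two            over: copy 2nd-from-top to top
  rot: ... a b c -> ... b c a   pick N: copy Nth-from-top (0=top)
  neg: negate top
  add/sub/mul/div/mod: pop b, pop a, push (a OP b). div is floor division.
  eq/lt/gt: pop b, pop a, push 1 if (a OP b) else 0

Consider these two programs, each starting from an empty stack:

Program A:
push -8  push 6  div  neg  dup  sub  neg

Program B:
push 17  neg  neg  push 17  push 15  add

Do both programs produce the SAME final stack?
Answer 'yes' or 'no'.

Answer: no

Derivation:
Program A trace:
  After 'push -8': [-8]
  After 'push 6': [-8, 6]
  After 'div': [-2]
  After 'neg': [2]
  After 'dup': [2, 2]
  After 'sub': [0]
  After 'neg': [0]
Program A final stack: [0]

Program B trace:
  After 'push 17': [17]
  After 'neg': [-17]
  After 'neg': [17]
  After 'push 17': [17, 17]
  After 'push 15': [17, 17, 15]
  After 'add': [17, 32]
Program B final stack: [17, 32]
Same: no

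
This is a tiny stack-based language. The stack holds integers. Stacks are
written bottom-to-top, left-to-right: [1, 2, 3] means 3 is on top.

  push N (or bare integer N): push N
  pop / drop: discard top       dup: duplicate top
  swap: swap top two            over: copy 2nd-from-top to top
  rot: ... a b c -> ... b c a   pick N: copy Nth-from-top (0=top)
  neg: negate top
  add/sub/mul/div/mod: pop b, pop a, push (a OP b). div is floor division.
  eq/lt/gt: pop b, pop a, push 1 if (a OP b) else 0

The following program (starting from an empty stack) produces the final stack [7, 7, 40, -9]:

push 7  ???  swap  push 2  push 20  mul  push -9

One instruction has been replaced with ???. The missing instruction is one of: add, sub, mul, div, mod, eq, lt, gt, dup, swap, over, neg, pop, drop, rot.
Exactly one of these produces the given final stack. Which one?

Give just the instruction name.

Answer: dup

Derivation:
Stack before ???: [7]
Stack after ???:  [7, 7]
The instruction that transforms [7] -> [7, 7] is: dup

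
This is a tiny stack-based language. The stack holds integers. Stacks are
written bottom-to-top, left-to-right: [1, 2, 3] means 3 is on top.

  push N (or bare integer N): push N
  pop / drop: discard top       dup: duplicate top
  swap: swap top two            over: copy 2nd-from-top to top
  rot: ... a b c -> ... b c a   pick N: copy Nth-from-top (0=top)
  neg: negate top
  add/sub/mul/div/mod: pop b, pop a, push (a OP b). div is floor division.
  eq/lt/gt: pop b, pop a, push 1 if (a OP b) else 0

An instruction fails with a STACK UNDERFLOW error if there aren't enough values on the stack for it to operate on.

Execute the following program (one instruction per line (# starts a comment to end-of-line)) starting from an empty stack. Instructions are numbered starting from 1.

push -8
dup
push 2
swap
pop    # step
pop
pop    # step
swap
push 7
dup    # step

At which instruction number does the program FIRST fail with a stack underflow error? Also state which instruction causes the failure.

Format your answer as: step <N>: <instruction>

Answer: step 8: swap

Derivation:
Step 1 ('push -8'): stack = [-8], depth = 1
Step 2 ('dup'): stack = [-8, -8], depth = 2
Step 3 ('push 2'): stack = [-8, -8, 2], depth = 3
Step 4 ('swap'): stack = [-8, 2, -8], depth = 3
Step 5 ('pop'): stack = [-8, 2], depth = 2
Step 6 ('pop'): stack = [-8], depth = 1
Step 7 ('pop'): stack = [], depth = 0
Step 8 ('swap'): needs 2 value(s) but depth is 0 — STACK UNDERFLOW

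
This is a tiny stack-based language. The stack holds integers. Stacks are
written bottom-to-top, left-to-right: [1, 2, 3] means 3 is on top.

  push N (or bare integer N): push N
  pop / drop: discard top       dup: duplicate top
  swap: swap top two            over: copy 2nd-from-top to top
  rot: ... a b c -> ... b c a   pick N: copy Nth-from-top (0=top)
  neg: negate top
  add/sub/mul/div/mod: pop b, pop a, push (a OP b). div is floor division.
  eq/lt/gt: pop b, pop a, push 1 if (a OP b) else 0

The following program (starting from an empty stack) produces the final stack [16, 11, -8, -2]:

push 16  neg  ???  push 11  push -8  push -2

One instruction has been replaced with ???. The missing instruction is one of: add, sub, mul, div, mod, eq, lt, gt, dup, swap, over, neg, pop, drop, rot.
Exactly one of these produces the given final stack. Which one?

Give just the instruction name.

Answer: neg

Derivation:
Stack before ???: [-16]
Stack after ???:  [16]
The instruction that transforms [-16] -> [16] is: neg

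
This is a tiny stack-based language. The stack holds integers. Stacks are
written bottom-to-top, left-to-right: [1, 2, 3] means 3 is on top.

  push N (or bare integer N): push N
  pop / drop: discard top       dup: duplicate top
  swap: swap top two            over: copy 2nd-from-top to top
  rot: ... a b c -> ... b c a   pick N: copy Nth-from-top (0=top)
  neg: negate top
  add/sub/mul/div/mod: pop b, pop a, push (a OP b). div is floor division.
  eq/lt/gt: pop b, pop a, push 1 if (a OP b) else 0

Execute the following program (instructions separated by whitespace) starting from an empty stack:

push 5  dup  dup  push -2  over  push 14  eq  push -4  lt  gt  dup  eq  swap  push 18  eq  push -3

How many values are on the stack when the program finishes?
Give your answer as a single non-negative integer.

After 'push 5': stack = [5] (depth 1)
After 'dup': stack = [5, 5] (depth 2)
After 'dup': stack = [5, 5, 5] (depth 3)
After 'push -2': stack = [5, 5, 5, -2] (depth 4)
After 'over': stack = [5, 5, 5, -2, 5] (depth 5)
After 'push 14': stack = [5, 5, 5, -2, 5, 14] (depth 6)
After 'eq': stack = [5, 5, 5, -2, 0] (depth 5)
After 'push -4': stack = [5, 5, 5, -2, 0, -4] (depth 6)
After 'lt': stack = [5, 5, 5, -2, 0] (depth 5)
After 'gt': stack = [5, 5, 5, 0] (depth 4)
After 'dup': stack = [5, 5, 5, 0, 0] (depth 5)
After 'eq': stack = [5, 5, 5, 1] (depth 4)
After 'swap': stack = [5, 5, 1, 5] (depth 4)
After 'push 18': stack = [5, 5, 1, 5, 18] (depth 5)
After 'eq': stack = [5, 5, 1, 0] (depth 4)
After 'push -3': stack = [5, 5, 1, 0, -3] (depth 5)

Answer: 5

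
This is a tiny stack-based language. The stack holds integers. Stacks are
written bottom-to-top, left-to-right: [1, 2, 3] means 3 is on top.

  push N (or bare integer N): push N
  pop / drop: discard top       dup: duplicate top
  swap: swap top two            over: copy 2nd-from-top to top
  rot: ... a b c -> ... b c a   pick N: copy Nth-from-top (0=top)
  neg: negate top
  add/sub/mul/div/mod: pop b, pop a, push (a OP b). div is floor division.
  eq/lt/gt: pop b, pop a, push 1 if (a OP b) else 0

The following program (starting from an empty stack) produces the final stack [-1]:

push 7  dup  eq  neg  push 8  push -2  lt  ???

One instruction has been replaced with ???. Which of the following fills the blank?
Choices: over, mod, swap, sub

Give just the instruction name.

Answer: sub

Derivation:
Stack before ???: [-1, 0]
Stack after ???:  [-1]
Checking each choice:
  over: produces [-1, 0, -1]
  mod: modulo by zero
  swap: produces [0, -1]
  sub: MATCH


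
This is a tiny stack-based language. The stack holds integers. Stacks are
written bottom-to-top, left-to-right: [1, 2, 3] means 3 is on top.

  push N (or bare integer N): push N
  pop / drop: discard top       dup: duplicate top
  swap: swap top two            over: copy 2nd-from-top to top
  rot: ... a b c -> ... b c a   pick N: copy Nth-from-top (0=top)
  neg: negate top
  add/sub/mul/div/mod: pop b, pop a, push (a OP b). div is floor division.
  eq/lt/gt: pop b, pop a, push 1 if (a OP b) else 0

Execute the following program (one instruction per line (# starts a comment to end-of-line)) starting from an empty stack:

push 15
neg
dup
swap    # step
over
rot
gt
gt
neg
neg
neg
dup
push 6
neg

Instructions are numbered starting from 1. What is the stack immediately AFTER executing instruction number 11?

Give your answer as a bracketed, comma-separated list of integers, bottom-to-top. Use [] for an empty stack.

Step 1 ('push 15'): [15]
Step 2 ('neg'): [-15]
Step 3 ('dup'): [-15, -15]
Step 4 ('swap'): [-15, -15]
Step 5 ('over'): [-15, -15, -15]
Step 6 ('rot'): [-15, -15, -15]
Step 7 ('gt'): [-15, 0]
Step 8 ('gt'): [0]
Step 9 ('neg'): [0]
Step 10 ('neg'): [0]
Step 11 ('neg'): [0]

Answer: [0]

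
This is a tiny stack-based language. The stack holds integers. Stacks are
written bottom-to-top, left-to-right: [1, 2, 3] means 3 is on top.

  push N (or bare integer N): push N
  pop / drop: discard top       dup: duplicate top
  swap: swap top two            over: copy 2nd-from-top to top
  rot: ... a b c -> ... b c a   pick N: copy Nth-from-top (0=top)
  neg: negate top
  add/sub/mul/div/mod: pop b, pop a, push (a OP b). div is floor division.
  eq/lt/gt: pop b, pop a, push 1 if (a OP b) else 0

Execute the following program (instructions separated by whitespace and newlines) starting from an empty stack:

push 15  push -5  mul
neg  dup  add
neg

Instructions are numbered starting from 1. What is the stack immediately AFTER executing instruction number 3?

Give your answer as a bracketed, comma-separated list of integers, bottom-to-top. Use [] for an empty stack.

Step 1 ('push 15'): [15]
Step 2 ('push -5'): [15, -5]
Step 3 ('mul'): [-75]

Answer: [-75]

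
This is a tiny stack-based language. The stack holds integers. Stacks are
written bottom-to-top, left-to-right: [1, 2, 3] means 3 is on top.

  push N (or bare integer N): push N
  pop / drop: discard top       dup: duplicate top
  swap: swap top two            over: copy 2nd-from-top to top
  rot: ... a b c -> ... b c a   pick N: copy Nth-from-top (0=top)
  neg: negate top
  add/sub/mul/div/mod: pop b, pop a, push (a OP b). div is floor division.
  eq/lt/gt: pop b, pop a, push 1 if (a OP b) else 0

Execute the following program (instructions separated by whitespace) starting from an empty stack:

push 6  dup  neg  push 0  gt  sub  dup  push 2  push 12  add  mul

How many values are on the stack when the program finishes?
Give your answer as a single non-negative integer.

Answer: 2

Derivation:
After 'push 6': stack = [6] (depth 1)
After 'dup': stack = [6, 6] (depth 2)
After 'neg': stack = [6, -6] (depth 2)
After 'push 0': stack = [6, -6, 0] (depth 3)
After 'gt': stack = [6, 0] (depth 2)
After 'sub': stack = [6] (depth 1)
After 'dup': stack = [6, 6] (depth 2)
After 'push 2': stack = [6, 6, 2] (depth 3)
After 'push 12': stack = [6, 6, 2, 12] (depth 4)
After 'add': stack = [6, 6, 14] (depth 3)
After 'mul': stack = [6, 84] (depth 2)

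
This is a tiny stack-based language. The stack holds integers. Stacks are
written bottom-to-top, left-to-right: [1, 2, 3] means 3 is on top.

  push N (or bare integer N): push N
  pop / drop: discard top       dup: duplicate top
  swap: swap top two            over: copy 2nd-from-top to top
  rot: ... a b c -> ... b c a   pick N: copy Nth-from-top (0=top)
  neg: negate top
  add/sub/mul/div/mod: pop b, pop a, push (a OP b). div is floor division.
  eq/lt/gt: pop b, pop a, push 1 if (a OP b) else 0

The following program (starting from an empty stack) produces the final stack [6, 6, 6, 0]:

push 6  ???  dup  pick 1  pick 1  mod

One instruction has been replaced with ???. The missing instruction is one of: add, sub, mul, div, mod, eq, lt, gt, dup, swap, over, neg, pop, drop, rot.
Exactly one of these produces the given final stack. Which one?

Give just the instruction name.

Stack before ???: [6]
Stack after ???:  [6, 6]
The instruction that transforms [6] -> [6, 6] is: dup

Answer: dup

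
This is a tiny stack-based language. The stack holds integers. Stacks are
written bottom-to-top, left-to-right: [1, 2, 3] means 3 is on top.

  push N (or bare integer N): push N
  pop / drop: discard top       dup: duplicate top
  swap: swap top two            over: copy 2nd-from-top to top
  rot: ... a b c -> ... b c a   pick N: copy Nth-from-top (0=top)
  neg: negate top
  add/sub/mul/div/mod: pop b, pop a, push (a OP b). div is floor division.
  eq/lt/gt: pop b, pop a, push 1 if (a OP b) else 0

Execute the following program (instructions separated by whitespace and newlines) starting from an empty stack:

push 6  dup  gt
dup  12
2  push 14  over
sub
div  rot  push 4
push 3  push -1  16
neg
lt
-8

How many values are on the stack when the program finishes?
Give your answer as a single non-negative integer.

Answer: 8

Derivation:
After 'push 6': stack = [6] (depth 1)
After 'dup': stack = [6, 6] (depth 2)
After 'gt': stack = [0] (depth 1)
After 'dup': stack = [0, 0] (depth 2)
After 'push 12': stack = [0, 0, 12] (depth 3)
After 'push 2': stack = [0, 0, 12, 2] (depth 4)
After 'push 14': stack = [0, 0, 12, 2, 14] (depth 5)
After 'over': stack = [0, 0, 12, 2, 14, 2] (depth 6)
After 'sub': stack = [0, 0, 12, 2, 12] (depth 5)
After 'div': stack = [0, 0, 12, 0] (depth 4)
After 'rot': stack = [0, 12, 0, 0] (depth 4)
After 'push 4': stack = [0, 12, 0, 0, 4] (depth 5)
After 'push 3': stack = [0, 12, 0, 0, 4, 3] (depth 6)
After 'push -1': stack = [0, 12, 0, 0, 4, 3, -1] (depth 7)
After 'push 16': stack = [0, 12, 0, 0, 4, 3, -1, 16] (depth 8)
After 'neg': stack = [0, 12, 0, 0, 4, 3, -1, -16] (depth 8)
After 'lt': stack = [0, 12, 0, 0, 4, 3, 0] (depth 7)
After 'push -8': stack = [0, 12, 0, 0, 4, 3, 0, -8] (depth 8)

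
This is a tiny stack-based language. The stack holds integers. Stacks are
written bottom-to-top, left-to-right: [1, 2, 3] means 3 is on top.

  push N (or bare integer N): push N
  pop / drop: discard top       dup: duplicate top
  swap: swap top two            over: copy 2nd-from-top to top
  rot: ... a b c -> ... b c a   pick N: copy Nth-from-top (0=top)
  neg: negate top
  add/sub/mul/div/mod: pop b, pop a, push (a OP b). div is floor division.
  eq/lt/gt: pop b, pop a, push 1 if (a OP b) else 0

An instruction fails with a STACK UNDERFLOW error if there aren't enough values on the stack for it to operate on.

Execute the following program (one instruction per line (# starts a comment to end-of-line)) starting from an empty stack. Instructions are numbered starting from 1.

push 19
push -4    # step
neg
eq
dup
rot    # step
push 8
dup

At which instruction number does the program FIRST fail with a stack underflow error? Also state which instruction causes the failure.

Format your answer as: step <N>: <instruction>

Step 1 ('push 19'): stack = [19], depth = 1
Step 2 ('push -4'): stack = [19, -4], depth = 2
Step 3 ('neg'): stack = [19, 4], depth = 2
Step 4 ('eq'): stack = [0], depth = 1
Step 5 ('dup'): stack = [0, 0], depth = 2
Step 6 ('rot'): needs 3 value(s) but depth is 2 — STACK UNDERFLOW

Answer: step 6: rot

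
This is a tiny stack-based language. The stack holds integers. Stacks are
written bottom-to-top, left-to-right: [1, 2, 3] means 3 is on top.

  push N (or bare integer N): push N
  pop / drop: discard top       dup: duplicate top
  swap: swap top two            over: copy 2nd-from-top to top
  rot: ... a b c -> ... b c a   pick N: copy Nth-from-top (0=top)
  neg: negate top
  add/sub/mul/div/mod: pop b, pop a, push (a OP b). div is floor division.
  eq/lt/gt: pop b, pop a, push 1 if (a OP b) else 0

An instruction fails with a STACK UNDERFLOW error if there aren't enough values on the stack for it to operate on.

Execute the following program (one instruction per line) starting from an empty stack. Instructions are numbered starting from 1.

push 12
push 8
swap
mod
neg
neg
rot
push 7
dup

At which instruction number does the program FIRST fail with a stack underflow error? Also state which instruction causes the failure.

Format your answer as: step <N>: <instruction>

Answer: step 7: rot

Derivation:
Step 1 ('push 12'): stack = [12], depth = 1
Step 2 ('push 8'): stack = [12, 8], depth = 2
Step 3 ('swap'): stack = [8, 12], depth = 2
Step 4 ('mod'): stack = [8], depth = 1
Step 5 ('neg'): stack = [-8], depth = 1
Step 6 ('neg'): stack = [8], depth = 1
Step 7 ('rot'): needs 3 value(s) but depth is 1 — STACK UNDERFLOW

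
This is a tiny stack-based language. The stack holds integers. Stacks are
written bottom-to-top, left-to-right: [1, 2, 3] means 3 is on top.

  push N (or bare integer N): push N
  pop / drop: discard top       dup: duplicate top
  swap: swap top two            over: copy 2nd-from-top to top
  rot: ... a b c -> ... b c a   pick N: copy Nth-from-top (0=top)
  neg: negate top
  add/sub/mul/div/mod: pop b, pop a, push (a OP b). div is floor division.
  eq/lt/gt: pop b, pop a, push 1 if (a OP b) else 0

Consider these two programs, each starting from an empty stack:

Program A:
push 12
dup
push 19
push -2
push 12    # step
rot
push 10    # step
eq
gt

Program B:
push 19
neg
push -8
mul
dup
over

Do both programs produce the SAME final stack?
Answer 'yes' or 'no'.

Program A trace:
  After 'push 12': [12]
  After 'dup': [12, 12]
  After 'push 19': [12, 12, 19]
  After 'push -2': [12, 12, 19, -2]
  After 'push 12': [12, 12, 19, -2, 12]
  After 'rot': [12, 12, -2, 12, 19]
  After 'push 10': [12, 12, -2, 12, 19, 10]
  After 'eq': [12, 12, -2, 12, 0]
  After 'gt': [12, 12, -2, 1]
Program A final stack: [12, 12, -2, 1]

Program B trace:
  After 'push 19': [19]
  After 'neg': [-19]
  After 'push -8': [-19, -8]
  After 'mul': [152]
  After 'dup': [152, 152]
  After 'over': [152, 152, 152]
Program B final stack: [152, 152, 152]
Same: no

Answer: no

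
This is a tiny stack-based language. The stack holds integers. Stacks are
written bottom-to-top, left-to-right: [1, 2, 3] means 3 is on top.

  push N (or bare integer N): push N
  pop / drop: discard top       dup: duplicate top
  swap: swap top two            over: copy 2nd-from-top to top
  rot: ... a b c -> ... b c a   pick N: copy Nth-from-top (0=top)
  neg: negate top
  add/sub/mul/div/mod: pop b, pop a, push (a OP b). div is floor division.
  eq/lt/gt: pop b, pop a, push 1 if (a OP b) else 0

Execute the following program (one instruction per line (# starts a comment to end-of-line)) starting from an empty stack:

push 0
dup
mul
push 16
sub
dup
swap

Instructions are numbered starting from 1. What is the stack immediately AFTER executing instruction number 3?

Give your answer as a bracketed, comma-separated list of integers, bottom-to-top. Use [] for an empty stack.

Answer: [0]

Derivation:
Step 1 ('push 0'): [0]
Step 2 ('dup'): [0, 0]
Step 3 ('mul'): [0]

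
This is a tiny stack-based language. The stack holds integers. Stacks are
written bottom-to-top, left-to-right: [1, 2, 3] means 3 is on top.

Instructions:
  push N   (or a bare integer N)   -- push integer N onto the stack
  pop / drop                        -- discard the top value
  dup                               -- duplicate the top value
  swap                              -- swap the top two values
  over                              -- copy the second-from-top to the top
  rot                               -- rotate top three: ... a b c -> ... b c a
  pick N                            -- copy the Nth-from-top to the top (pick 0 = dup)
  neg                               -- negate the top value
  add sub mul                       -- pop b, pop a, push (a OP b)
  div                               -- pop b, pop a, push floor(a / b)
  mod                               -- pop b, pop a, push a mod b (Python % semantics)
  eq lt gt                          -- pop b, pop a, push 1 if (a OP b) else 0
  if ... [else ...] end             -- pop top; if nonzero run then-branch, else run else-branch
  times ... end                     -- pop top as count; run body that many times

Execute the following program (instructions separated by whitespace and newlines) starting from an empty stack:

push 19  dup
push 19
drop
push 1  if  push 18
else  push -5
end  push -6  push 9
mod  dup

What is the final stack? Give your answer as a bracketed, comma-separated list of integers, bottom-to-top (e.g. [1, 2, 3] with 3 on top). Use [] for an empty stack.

After 'push 19': [19]
After 'dup': [19, 19]
After 'push 19': [19, 19, 19]
After 'drop': [19, 19]
After 'push 1': [19, 19, 1]
After 'if': [19, 19]
After 'push 18': [19, 19, 18]
After 'push -6': [19, 19, 18, -6]
After 'push 9': [19, 19, 18, -6, 9]
After 'mod': [19, 19, 18, 3]
After 'dup': [19, 19, 18, 3, 3]

Answer: [19, 19, 18, 3, 3]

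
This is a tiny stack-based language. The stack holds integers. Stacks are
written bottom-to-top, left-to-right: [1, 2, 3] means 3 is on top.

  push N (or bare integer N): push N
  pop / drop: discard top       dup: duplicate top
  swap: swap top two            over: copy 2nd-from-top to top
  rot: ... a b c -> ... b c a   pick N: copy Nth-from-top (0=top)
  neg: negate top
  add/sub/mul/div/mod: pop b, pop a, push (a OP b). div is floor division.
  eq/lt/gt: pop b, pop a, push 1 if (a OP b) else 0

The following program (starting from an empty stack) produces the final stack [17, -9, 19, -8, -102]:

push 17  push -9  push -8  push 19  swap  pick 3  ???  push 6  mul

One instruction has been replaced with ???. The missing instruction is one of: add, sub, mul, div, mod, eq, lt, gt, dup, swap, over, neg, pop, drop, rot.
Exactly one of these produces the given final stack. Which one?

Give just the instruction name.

Stack before ???: [17, -9, 19, -8, 17]
Stack after ???:  [17, -9, 19, -8, -17]
The instruction that transforms [17, -9, 19, -8, 17] -> [17, -9, 19, -8, -17] is: neg

Answer: neg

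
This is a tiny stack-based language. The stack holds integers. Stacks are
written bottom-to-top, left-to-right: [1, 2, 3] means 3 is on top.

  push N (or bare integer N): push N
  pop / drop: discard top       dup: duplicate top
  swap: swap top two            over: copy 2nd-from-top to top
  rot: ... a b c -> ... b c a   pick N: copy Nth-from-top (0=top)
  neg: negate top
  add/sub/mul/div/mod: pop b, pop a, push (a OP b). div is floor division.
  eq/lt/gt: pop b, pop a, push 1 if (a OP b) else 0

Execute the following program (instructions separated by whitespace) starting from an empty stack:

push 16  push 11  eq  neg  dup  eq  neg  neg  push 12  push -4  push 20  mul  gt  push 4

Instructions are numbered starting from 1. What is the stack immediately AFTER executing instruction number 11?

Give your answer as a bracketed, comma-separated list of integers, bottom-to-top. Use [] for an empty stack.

Step 1 ('push 16'): [16]
Step 2 ('push 11'): [16, 11]
Step 3 ('eq'): [0]
Step 4 ('neg'): [0]
Step 5 ('dup'): [0, 0]
Step 6 ('eq'): [1]
Step 7 ('neg'): [-1]
Step 8 ('neg'): [1]
Step 9 ('push 12'): [1, 12]
Step 10 ('push -4'): [1, 12, -4]
Step 11 ('push 20'): [1, 12, -4, 20]

Answer: [1, 12, -4, 20]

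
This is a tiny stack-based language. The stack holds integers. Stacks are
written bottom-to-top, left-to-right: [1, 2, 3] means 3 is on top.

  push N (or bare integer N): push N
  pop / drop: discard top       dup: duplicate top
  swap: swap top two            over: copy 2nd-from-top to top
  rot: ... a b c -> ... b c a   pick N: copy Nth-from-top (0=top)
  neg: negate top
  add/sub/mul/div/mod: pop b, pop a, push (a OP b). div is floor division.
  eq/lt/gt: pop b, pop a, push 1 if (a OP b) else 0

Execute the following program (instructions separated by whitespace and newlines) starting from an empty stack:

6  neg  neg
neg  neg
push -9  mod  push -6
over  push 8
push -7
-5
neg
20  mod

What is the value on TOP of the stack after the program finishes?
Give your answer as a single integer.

Answer: 5

Derivation:
After 'push 6': [6]
After 'neg': [-6]
After 'neg': [6]
After 'neg': [-6]
After 'neg': [6]
After 'push -9': [6, -9]
After 'mod': [-3]
After 'push -6': [-3, -6]
After 'over': [-3, -6, -3]
After 'push 8': [-3, -6, -3, 8]
After 'push -7': [-3, -6, -3, 8, -7]
After 'push -5': [-3, -6, -3, 8, -7, -5]
After 'neg': [-3, -6, -3, 8, -7, 5]
After 'push 20': [-3, -6, -3, 8, -7, 5, 20]
After 'mod': [-3, -6, -3, 8, -7, 5]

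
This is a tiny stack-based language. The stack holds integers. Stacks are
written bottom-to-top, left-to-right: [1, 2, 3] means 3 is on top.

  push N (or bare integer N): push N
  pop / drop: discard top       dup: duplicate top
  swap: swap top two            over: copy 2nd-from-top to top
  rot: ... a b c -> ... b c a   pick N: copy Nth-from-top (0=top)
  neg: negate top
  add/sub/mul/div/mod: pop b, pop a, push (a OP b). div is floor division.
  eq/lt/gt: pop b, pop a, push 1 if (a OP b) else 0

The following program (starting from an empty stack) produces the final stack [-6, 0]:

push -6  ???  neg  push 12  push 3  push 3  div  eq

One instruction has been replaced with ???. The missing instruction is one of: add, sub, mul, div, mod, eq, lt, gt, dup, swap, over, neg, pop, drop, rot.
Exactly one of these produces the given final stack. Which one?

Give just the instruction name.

Stack before ???: [-6]
Stack after ???:  [6]
The instruction that transforms [-6] -> [6] is: neg

Answer: neg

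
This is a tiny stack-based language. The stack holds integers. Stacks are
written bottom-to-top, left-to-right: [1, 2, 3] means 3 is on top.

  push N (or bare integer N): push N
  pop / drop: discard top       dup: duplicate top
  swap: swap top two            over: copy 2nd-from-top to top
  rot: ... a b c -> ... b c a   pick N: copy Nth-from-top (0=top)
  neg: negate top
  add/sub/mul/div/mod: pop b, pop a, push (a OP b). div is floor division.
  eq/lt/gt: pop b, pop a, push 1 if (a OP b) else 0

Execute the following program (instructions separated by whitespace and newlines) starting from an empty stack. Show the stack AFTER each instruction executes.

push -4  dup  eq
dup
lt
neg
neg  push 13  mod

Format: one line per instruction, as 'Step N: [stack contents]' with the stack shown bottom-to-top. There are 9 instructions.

Step 1: [-4]
Step 2: [-4, -4]
Step 3: [1]
Step 4: [1, 1]
Step 5: [0]
Step 6: [0]
Step 7: [0]
Step 8: [0, 13]
Step 9: [0]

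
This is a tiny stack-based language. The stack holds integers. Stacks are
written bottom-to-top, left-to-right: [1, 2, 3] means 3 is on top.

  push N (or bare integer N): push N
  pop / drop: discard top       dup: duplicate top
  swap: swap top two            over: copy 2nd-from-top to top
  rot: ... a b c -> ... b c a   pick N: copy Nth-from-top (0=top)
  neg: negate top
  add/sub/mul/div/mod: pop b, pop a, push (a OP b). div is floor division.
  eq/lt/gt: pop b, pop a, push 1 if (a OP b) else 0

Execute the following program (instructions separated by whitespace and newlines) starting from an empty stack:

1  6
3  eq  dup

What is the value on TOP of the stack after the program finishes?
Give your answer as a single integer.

After 'push 1': [1]
After 'push 6': [1, 6]
After 'push 3': [1, 6, 3]
After 'eq': [1, 0]
After 'dup': [1, 0, 0]

Answer: 0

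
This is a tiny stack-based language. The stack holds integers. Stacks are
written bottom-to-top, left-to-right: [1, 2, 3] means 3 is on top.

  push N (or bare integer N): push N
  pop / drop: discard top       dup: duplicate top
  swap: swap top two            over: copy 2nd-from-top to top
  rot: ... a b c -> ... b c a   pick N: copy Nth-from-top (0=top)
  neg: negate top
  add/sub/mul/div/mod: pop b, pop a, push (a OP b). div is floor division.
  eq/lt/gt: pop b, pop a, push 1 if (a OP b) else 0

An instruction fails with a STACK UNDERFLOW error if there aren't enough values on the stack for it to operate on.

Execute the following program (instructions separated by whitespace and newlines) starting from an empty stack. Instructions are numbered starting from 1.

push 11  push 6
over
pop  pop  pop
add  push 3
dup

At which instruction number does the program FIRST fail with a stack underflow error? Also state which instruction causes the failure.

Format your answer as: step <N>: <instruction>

Answer: step 7: add

Derivation:
Step 1 ('push 11'): stack = [11], depth = 1
Step 2 ('push 6'): stack = [11, 6], depth = 2
Step 3 ('over'): stack = [11, 6, 11], depth = 3
Step 4 ('pop'): stack = [11, 6], depth = 2
Step 5 ('pop'): stack = [11], depth = 1
Step 6 ('pop'): stack = [], depth = 0
Step 7 ('add'): needs 2 value(s) but depth is 0 — STACK UNDERFLOW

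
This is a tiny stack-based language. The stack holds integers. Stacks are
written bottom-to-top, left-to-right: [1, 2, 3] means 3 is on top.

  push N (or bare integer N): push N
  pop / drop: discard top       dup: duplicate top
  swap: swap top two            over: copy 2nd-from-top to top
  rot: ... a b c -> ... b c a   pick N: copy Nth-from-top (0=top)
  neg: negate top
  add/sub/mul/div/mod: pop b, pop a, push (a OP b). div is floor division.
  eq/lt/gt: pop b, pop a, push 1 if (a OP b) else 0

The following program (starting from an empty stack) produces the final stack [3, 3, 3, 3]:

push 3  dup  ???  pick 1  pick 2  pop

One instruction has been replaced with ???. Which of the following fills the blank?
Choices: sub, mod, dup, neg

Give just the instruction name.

Answer: dup

Derivation:
Stack before ???: [3, 3]
Stack after ???:  [3, 3, 3]
Checking each choice:
  sub: stack underflow (need 2, have 1)
  mod: stack underflow (need 2, have 1)
  dup: MATCH
  neg: produces [3, -3, 3]


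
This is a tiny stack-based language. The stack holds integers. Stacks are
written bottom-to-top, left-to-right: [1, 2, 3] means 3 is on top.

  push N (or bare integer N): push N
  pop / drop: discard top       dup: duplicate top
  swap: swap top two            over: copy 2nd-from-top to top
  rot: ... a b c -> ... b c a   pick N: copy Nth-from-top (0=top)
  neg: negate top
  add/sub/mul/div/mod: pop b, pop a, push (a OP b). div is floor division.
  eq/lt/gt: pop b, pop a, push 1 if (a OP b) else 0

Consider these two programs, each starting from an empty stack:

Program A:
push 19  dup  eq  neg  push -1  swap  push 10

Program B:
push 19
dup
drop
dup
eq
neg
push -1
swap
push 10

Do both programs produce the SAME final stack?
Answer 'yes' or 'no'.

Answer: yes

Derivation:
Program A trace:
  After 'push 19': [19]
  After 'dup': [19, 19]
  After 'eq': [1]
  After 'neg': [-1]
  After 'push -1': [-1, -1]
  After 'swap': [-1, -1]
  After 'push 10': [-1, -1, 10]
Program A final stack: [-1, -1, 10]

Program B trace:
  After 'push 19': [19]
  After 'dup': [19, 19]
  After 'drop': [19]
  After 'dup': [19, 19]
  After 'eq': [1]
  After 'neg': [-1]
  After 'push -1': [-1, -1]
  After 'swap': [-1, -1]
  After 'push 10': [-1, -1, 10]
Program B final stack: [-1, -1, 10]
Same: yes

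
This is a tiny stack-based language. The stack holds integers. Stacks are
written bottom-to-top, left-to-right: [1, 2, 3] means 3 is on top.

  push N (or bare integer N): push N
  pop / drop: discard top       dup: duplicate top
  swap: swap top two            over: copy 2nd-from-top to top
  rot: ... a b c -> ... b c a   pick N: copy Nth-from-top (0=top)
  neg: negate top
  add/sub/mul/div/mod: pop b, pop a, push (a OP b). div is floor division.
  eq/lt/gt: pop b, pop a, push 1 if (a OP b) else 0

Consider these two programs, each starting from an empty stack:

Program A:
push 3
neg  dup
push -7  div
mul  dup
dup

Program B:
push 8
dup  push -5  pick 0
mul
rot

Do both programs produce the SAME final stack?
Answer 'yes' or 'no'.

Program A trace:
  After 'push 3': [3]
  After 'neg': [-3]
  After 'dup': [-3, -3]
  After 'push -7': [-3, -3, -7]
  After 'div': [-3, 0]
  After 'mul': [0]
  After 'dup': [0, 0]
  After 'dup': [0, 0, 0]
Program A final stack: [0, 0, 0]

Program B trace:
  After 'push 8': [8]
  After 'dup': [8, 8]
  After 'push -5': [8, 8, -5]
  After 'pick 0': [8, 8, -5, -5]
  After 'mul': [8, 8, 25]
  After 'rot': [8, 25, 8]
Program B final stack: [8, 25, 8]
Same: no

Answer: no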